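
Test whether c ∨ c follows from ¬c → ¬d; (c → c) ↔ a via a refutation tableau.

Initial set: {T (¬c → ¬d); T ((c → c) ↔ a); F (c ∨ c)}.
F (c ∨ c): α-rule — add F c, F c.
T (¬c → ¬d): β-rule — branch into F ¬c  //  T ¬d.
  branch 1 (add F ¬c):
    × closes — contains both c and ¬c.
  branch 2 (add T ¬d):
    T ((c → c) ↔ a): β-rule — branch into T (c → c), T a  //  F (c → c), F a.
      branch 2.1 (add T (c → c), T a):
        T (c → c): β-rule — branch into F c  //  T c.
          branch 2.1.1 (add F c):
            ○ open, literals {a=T, c=F, d=F}.
          branch 2.1.2 (add T c):
            × closes — contains both c and ¬c.
      branch 2.2 (add F (c → c), F a):
        F (c → c): α-rule — add T c, F c.
        × closes — contains both c and ¬c.
3 branches closed, 1 open.
An open branch gives a countermodel: a=T, c=F, d=F (unmentioned atoms arbitrary); the premises hold there but the conclusion fails.

No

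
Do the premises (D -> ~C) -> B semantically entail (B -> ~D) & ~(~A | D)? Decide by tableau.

No

Initial set: {((D -> ~C) -> B); ~((B -> ~D) & ~(~A | D))}.
((D -> ~C) -> B): β-rule — branch into ~(D -> ~C)  //  B.
  branch 1 (add ~(D -> ~C)):
    ~(D -> ~C): α-rule — add D, ~~C.
    ~((B -> ~D) & ~(~A | D)): β-rule — branch into ~(B -> ~D)  //  ~~(~A | D).
      branch 1.1 (add ~(B -> ~D)):
        ~(B -> ~D): α-rule — add B, ~~D.
        ○ open, literals {B=T, C=T, D=T}.
      branch 1.2 (add ~~(~A | D)):
        ~~(~A | D): β-rule — branch into ~A  //  D.
          branch 1.2.1 (add ~A):
            ○ open, literals {A=F, C=T, D=T}.
          branch 1.2.2 (add D):
            ○ open, literals {C=T, D=T}.
  branch 2 (add B):
    ~((B -> ~D) & ~(~A | D)): β-rule — branch into ~(B -> ~D)  //  ~~(~A | D).
      branch 2.1 (add ~(B -> ~D)):
        ~(B -> ~D): α-rule — add B, ~~D.
        ○ open, literals {B=T, D=T}.
      branch 2.2 (add ~~(~A | D)):
        ~~(~A | D): β-rule — branch into ~A  //  D.
          branch 2.2.1 (add ~A):
            ○ open, literals {A=F, B=T}.
          branch 2.2.2 (add D):
            ○ open, literals {B=T, D=T}.
0 branches closed, 6 open.
An open branch gives a countermodel: B=T, C=T, D=T (unmentioned atoms arbitrary); the premises hold there but the conclusion fails.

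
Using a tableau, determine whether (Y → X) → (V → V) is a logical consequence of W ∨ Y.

Yes

Initial set: {(W ∨ Y); ¬((Y → X) → (V → V))}.
¬((Y → X) → (V → V)): α-rule — add (Y → X), ¬(V → V).
¬(V → V): α-rule — add V, ¬V.
× closes — contains both V and ¬V.
All 1 branch closes.
Every branch closed, so the premises entail the conclusion.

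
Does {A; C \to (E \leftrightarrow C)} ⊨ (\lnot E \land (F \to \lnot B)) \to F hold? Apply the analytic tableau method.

Initial set: {A; (C \to (E \leftrightarrow C)); \lnot ((\lnot E \land (F \to \lnot B)) \to F)}.
\lnot ((\lnot E \land (F \to \lnot B)) \to F): α-rule — add (\lnot E \land (F \to \lnot B)), \lnot F.
(\lnot E \land (F \to \lnot B)): α-rule — add \lnot E, (F \to \lnot B).
(C \to (E \leftrightarrow C)): β-rule — branch into \lnot C  //  (E \leftrightarrow C).
  branch 1 (add \lnot C):
    (F \to \lnot B): β-rule — branch into \lnot F  //  \lnot B.
      branch 1.1 (add \lnot F):
        ○ open, literals {A=T, C=F, E=F, F=F}.
      branch 1.2 (add \lnot B):
        ○ open, literals {A=T, B=F, C=F, E=F, F=F}.
  branch 2 (add (E \leftrightarrow C)):
    (F \to \lnot B): β-rule — branch into \lnot F  //  \lnot B.
      branch 2.1 (add \lnot F):
        (E \leftrightarrow C): β-rule — branch into E, C  //  \lnot E, \lnot C.
          branch 2.1.1 (add E, C):
            × closes — contains both E and \lnot E.
          branch 2.1.2 (add \lnot E, \lnot C):
            ○ open, literals {A=T, C=F, E=F, F=F}.
      branch 2.2 (add \lnot B):
        (E \leftrightarrow C): β-rule — branch into E, C  //  \lnot E, \lnot C.
          branch 2.2.1 (add E, C):
            × closes — contains both E and \lnot E.
          branch 2.2.2 (add \lnot E, \lnot C):
            ○ open, literals {A=T, B=F, C=F, E=F, F=F}.
2 branches closed, 4 open.
An open branch gives a countermodel: A=T, C=F, E=F, F=F (unmentioned atoms arbitrary); the premises hold there but the conclusion fails.

No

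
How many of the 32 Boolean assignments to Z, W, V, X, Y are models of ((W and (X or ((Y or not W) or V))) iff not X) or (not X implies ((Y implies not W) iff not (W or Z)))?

Initial set: {(((W and (X or ((Y or not W) or V))) iff not X) or (not X implies ((Y implies not W) iff not (W or Z))))}.
(((W and (X or ((Y or not W) or V))) iff not X) or (not X implies ((Y implies not W) iff not (W or Z)))): β-rule — branch into ((W and (X or ((Y or not W) or V))) iff not X)  //  (not X implies ((Y implies not W) iff not (W or Z))).
  branch 1 (add ((W and (X or ((Y or not W) or V))) iff not X)):
    ((W and (X or ((Y or not W) or V))) iff not X): β-rule — branch into (W and (X or ((Y or not W) or V))), not X  //  not (W and (X or ((Y or not W) or V))), not not X.
      branch 1.1 (add (W and (X or ((Y or not W) or V))), not X):
        (W and (X or ((Y or not W) or V))): α-rule — add W, (X or ((Y or not W) or V)).
        (X or ((Y or not W) or V)): β-rule — branch into X  //  ((Y or not W) or V).
          branch 1.1.1 (add X):
            × closes — contains both X and not X.
          branch 1.1.2 (add ((Y or not W) or V)):
            ((Y or not W) or V): β-rule — branch into (Y or not W)  //  V.
              branch 1.1.2.1 (add (Y or not W)):
                (Y or not W): β-rule — branch into Y  //  not W.
                  branch 1.1.2.1.1 (add Y):
                    ○ open, literals {W=T, X=F, Y=T}.
                  branch 1.1.2.1.2 (add not W):
                    × closes — contains both W and not W.
              branch 1.1.2.2 (add V):
                ○ open, literals {V=T, W=T, X=F}.
      branch 1.2 (add not (W and (X or ((Y or not W) or V))), not not X):
        not (W and (X or ((Y or not W) or V))): β-rule — branch into not W  //  not (X or ((Y or not W) or V)).
          branch 1.2.1 (add not W):
            ○ open, literals {W=F, X=T}.
          branch 1.2.2 (add not (X or ((Y or not W) or V))):
            not (X or ((Y or not W) or V)): α-rule — add not X, not ((Y or not W) or V).
            × closes — contains both X and not X.
  branch 2 (add (not X implies ((Y implies not W) iff not (W or Z)))):
    (not X implies ((Y implies not W) iff not (W or Z))): β-rule — branch into not not X  //  ((Y implies not W) iff not (W or Z)).
      branch 2.1 (add not not X):
        ○ open, literals {X=T}.
      branch 2.2 (add ((Y implies not W) iff not (W or Z))):
        ((Y implies not W) iff not (W or Z)): β-rule — branch into (Y implies not W), not (W or Z)  //  not (Y implies not W), not not (W or Z).
          branch 2.2.1 (add (Y implies not W), not (W or Z)):
            not (W or Z): α-rule — add not W, not Z.
            (Y implies not W): β-rule — branch into not Y  //  not W.
              branch 2.2.1.1 (add not Y):
                ○ open, literals {W=F, Y=F, Z=F}.
              branch 2.2.1.2 (add not W):
                ○ open, literals {W=F, Z=F}.
          branch 2.2.2 (add not (Y implies not W), not not (W or Z)):
            not (Y implies not W): α-rule — add Y, not not W.
            not not (W or Z): β-rule — branch into W  //  Z.
              branch 2.2.2.1 (add W):
                ○ open, literals {W=T, Y=T}.
              branch 2.2.2.2 (add Z):
                ○ open, literals {W=T, Y=T, Z=T}.
3 branches closed, 8 open.
Each open branch fixes some atoms; the unmentioned ones are free. Counting distinct full assignments: branch {W=T, X=F, Y=T} (Z, V) contributes 4 new; branch {V=T, W=T, X=F} (Z, Y) contributes 2 new; branch {W=F, X=T} (Z, V, Y) contributes 8 new; branch {X=T} (Z, W, V, Y) contributes 8 new; branch {W=F, Y=F, Z=F} (V, X) contributes 2 new; branch {W=F, Z=F} (V, X, Y) contributes 2 new; branch {W=T, Y=T} (Z, V, X) contributes 0 new; branch {W=T, Y=T, Z=T} (V, X) contributes 0 new. Total: 26.

26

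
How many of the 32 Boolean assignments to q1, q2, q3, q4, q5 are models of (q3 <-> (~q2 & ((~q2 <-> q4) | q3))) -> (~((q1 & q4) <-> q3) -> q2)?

Initial set: {T ((q3 <-> (~q2 & ((~q2 <-> q4) | q3))) -> (~((q1 & q4) <-> q3) -> q2))}.
T ((q3 <-> (~q2 & ((~q2 <-> q4) | q3))) -> (~((q1 & q4) <-> q3) -> q2)): β-rule — branch into F (q3 <-> (~q2 & ((~q2 <-> q4) | q3)))  //  T (~((q1 & q4) <-> q3) -> q2).
  branch 1 (add F (q3 <-> (~q2 & ((~q2 <-> q4) | q3)))):
    F (q3 <-> (~q2 & ((~q2 <-> q4) | q3))): β-rule — branch into T q3, F (~q2 & ((~q2 <-> q4) | q3))  //  F q3, T (~q2 & ((~q2 <-> q4) | q3)).
      branch 1.1 (add T q3, F (~q2 & ((~q2 <-> q4) | q3))):
        F (~q2 & ((~q2 <-> q4) | q3)): β-rule — branch into F ~q2  //  F ((~q2 <-> q4) | q3).
          branch 1.1.1 (add F ~q2):
            ○ open, literals {q2=true, q3=true}.
          branch 1.1.2 (add F ((~q2 <-> q4) | q3)):
            F ((~q2 <-> q4) | q3): α-rule — add F (~q2 <-> q4), F q3.
            × closes — contains both q3 and ~q3.
      branch 1.2 (add F q3, T (~q2 & ((~q2 <-> q4) | q3))):
        T (~q2 & ((~q2 <-> q4) | q3)): α-rule — add T ~q2, T ((~q2 <-> q4) | q3).
        T ((~q2 <-> q4) | q3): β-rule — branch into T (~q2 <-> q4)  //  T q3.
          branch 1.2.1 (add T (~q2 <-> q4)):
            T (~q2 <-> q4): β-rule — branch into T ~q2, T q4  //  F ~q2, F q4.
              branch 1.2.1.1 (add T ~q2, T q4):
                ○ open, literals {q2=false, q3=false, q4=true}.
              branch 1.2.1.2 (add F ~q2, F q4):
                × closes — contains both q2 and ~q2.
          branch 1.2.2 (add T q3):
            × closes — contains both q3 and ~q3.
  branch 2 (add T (~((q1 & q4) <-> q3) -> q2)):
    T (~((q1 & q4) <-> q3) -> q2): β-rule — branch into F ~((q1 & q4) <-> q3)  //  T q2.
      branch 2.1 (add F ~((q1 & q4) <-> q3)):
        F ~((q1 & q4) <-> q3): β-rule — branch into T (q1 & q4), T q3  //  F (q1 & q4), F q3.
          branch 2.1.1 (add T (q1 & q4), T q3):
            T (q1 & q4): α-rule — add T q1, T q4.
            ○ open, literals {q1=true, q3=true, q4=true}.
          branch 2.1.2 (add F (q1 & q4), F q3):
            F (q1 & q4): β-rule — branch into F q1  //  F q4.
              branch 2.1.2.1 (add F q1):
                ○ open, literals {q1=false, q3=false}.
              branch 2.1.2.2 (add F q4):
                ○ open, literals {q3=false, q4=false}.
      branch 2.2 (add T q2):
        ○ open, literals {q2=true}.
3 branches closed, 6 open.
Each open branch fixes some atoms; the unmentioned ones are free. Counting distinct full assignments: branch {q2=true, q3=true} (q1, q4, q5) contributes 8 new; branch {q2=false, q3=false, q4=true} (q1, q5) contributes 4 new; branch {q1=true, q3=true, q4=true} (q2, q5) contributes 2 new; branch {q1=false, q3=false} (q2, q4, q5) contributes 6 new; branch {q3=false, q4=false} (q1, q2, q5) contributes 4 new; branch {q2=true} (q1, q3, q4, q5) contributes 2 new. Total: 26.

26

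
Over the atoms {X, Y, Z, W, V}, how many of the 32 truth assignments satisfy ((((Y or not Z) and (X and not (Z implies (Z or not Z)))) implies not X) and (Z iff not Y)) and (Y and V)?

4

Initial set: {(((((Y or not Z) and (X and not (Z implies (Z or not Z)))) implies not X) and (Z iff not Y)) and (Y and V))}.
(((((Y or not Z) and (X and not (Z implies (Z or not Z)))) implies not X) and (Z iff not Y)) and (Y and V)): α-rule — add ((((Y or not Z) and (X and not (Z implies (Z or not Z)))) implies not X) and (Z iff not Y)), (Y and V).
((((Y or not Z) and (X and not (Z implies (Z or not Z)))) implies not X) and (Z iff not Y)): α-rule — add (((Y or not Z) and (X and not (Z implies (Z or not Z)))) implies not X), (Z iff not Y).
(Y and V): α-rule — add Y, V.
(((Y or not Z) and (X and not (Z implies (Z or not Z)))) implies not X): β-rule — branch into not ((Y or not Z) and (X and not (Z implies (Z or not Z))))  //  not X.
  branch 1 (add not ((Y or not Z) and (X and not (Z implies (Z or not Z))))):
    (Z iff not Y): β-rule — branch into Z, not Y  //  not Z, not not Y.
      branch 1.1 (add Z, not Y):
        × closes — contains both Y and not Y.
      branch 1.2 (add not Z, not not Y):
        not ((Y or not Z) and (X and not (Z implies (Z or not Z)))): β-rule — branch into not (Y or not Z)  //  not (X and not (Z implies (Z or not Z))).
          branch 1.2.1 (add not (Y or not Z)):
            not (Y or not Z): α-rule — add not Y, not not Z.
            × closes — contains both Y and not Y.
          branch 1.2.2 (add not (X and not (Z implies (Z or not Z)))):
            not (X and not (Z implies (Z or not Z))): β-rule — branch into not X  //  not not (Z implies (Z or not Z)).
              branch 1.2.2.1 (add not X):
                ○ open, literals {V=true, X=false, Y=true, Z=false}.
              branch 1.2.2.2 (add not not (Z implies (Z or not Z))):
                not not (Z implies (Z or not Z)): β-rule — branch into not Z  //  (Z or not Z).
                  branch 1.2.2.2.1 (add not Z):
                    ○ open, literals {V=true, Y=true, Z=false}.
                  branch 1.2.2.2.2 (add (Z or not Z)):
                    (Z or not Z): β-rule — branch into Z  //  not Z.
                      branch 1.2.2.2.2.1 (add Z):
                        × closes — contains both Z and not Z.
                      branch 1.2.2.2.2.2 (add not Z):
                        ○ open, literals {V=true, Y=true, Z=false}.
  branch 2 (add not X):
    (Z iff not Y): β-rule — branch into Z, not Y  //  not Z, not not Y.
      branch 2.1 (add Z, not Y):
        × closes — contains both Y and not Y.
      branch 2.2 (add not Z, not not Y):
        ○ open, literals {V=true, X=false, Y=true, Z=false}.
4 branches closed, 4 open.
Each open branch fixes some atoms; the unmentioned ones are free. Counting distinct full assignments: branch {V=true, X=false, Y=true, Z=false} (W) contributes 2 new; branch {V=true, Y=true, Z=false} (X, W) contributes 2 new; branch {V=true, Y=true, Z=false} (X, W) contributes 0 new; branch {V=true, X=false, Y=true, Z=false} (W) contributes 0 new. Total: 4.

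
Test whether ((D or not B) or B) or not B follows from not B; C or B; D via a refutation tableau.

Initial set: {not B; (C or B); D; not (((D or not B) or B) or not B)}.
not (((D or not B) or B) or not B): α-rule — add not ((D or not B) or B), not not B.
× closes — contains both B and not B.
All 1 branch closes.
Every branch closed, so the premises entail the conclusion.

Yes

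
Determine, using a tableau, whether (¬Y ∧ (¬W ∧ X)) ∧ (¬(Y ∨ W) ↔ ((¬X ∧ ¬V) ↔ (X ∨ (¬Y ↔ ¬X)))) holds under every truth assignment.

Assume the negation and expand:
Initial set: {¬((¬Y ∧ (¬W ∧ X)) ∧ (¬(Y ∨ W) ↔ ((¬X ∧ ¬V) ↔ (X ∨ (¬Y ↔ ¬X)))))}.
¬((¬Y ∧ (¬W ∧ X)) ∧ (¬(Y ∨ W) ↔ ((¬X ∧ ¬V) ↔ (X ∨ (¬Y ↔ ¬X))))): β-rule — branch into ¬(¬Y ∧ (¬W ∧ X))  //  ¬(¬(Y ∨ W) ↔ ((¬X ∧ ¬V) ↔ (X ∨ (¬Y ↔ ¬X)))).
  branch 1 (add ¬(¬Y ∧ (¬W ∧ X))):
    ¬(¬Y ∧ (¬W ∧ X)): β-rule — branch into ¬¬Y  //  ¬(¬W ∧ X).
      branch 1.1 (add ¬¬Y):
        ○ open, literals {Y=1}.
      branch 1.2 (add ¬(¬W ∧ X)):
        ¬(¬W ∧ X): β-rule — branch into ¬¬W  //  ¬X.
          branch 1.2.1 (add ¬¬W):
            ○ open, literals {W=1}.
          branch 1.2.2 (add ¬X):
            ○ open, literals {X=0}.
  branch 2 (add ¬(¬(Y ∨ W) ↔ ((¬X ∧ ¬V) ↔ (X ∨ (¬Y ↔ ¬X))))):
    ¬(¬(Y ∨ W) ↔ ((¬X ∧ ¬V) ↔ (X ∨ (¬Y ↔ ¬X)))): β-rule — branch into ¬(Y ∨ W), ¬((¬X ∧ ¬V) ↔ (X ∨ (¬Y ↔ ¬X)))  //  ¬¬(Y ∨ W), ((¬X ∧ ¬V) ↔ (X ∨ (¬Y ↔ ¬X))).
      branch 2.1 (add ¬(Y ∨ W), ¬((¬X ∧ ¬V) ↔ (X ∨ (¬Y ↔ ¬X)))):
        ¬(Y ∨ W): α-rule — add ¬Y, ¬W.
        ¬((¬X ∧ ¬V) ↔ (X ∨ (¬Y ↔ ¬X))): β-rule — branch into (¬X ∧ ¬V), ¬(X ∨ (¬Y ↔ ¬X))  //  ¬(¬X ∧ ¬V), (X ∨ (¬Y ↔ ¬X)).
          branch 2.1.1 (add (¬X ∧ ¬V), ¬(X ∨ (¬Y ↔ ¬X))):
            (¬X ∧ ¬V): α-rule — add ¬X, ¬V.
            ¬(X ∨ (¬Y ↔ ¬X)): α-rule — add ¬X, ¬(¬Y ↔ ¬X).
            ¬(¬Y ↔ ¬X): β-rule — branch into ¬Y, ¬¬X  //  ¬¬Y, ¬X.
              branch 2.1.1.1 (add ¬Y, ¬¬X):
                × closes — contains both X and ¬X.
              branch 2.1.1.2 (add ¬¬Y, ¬X):
                × closes — contains both Y and ¬Y.
          branch 2.1.2 (add ¬(¬X ∧ ¬V), (X ∨ (¬Y ↔ ¬X))):
            ¬(¬X ∧ ¬V): β-rule — branch into ¬¬X  //  ¬¬V.
              branch 2.1.2.1 (add ¬¬X):
                (X ∨ (¬Y ↔ ¬X)): β-rule — branch into X  //  (¬Y ↔ ¬X).
                  branch 2.1.2.1.1 (add X):
                    ○ open, literals {W=0, X=1, Y=0}.
                  branch 2.1.2.1.2 (add (¬Y ↔ ¬X)):
                    (¬Y ↔ ¬X): β-rule — branch into ¬Y, ¬X  //  ¬¬Y, ¬¬X.
                      branch 2.1.2.1.2.1 (add ¬Y, ¬X):
                        × closes — contains both X and ¬X.
                      branch 2.1.2.1.2.2 (add ¬¬Y, ¬¬X):
                        × closes — contains both Y and ¬Y.
              branch 2.1.2.2 (add ¬¬V):
                (X ∨ (¬Y ↔ ¬X)): β-rule — branch into X  //  (¬Y ↔ ¬X).
                  branch 2.1.2.2.1 (add X):
                    ○ open, literals {V=1, W=0, X=1, Y=0}.
                  branch 2.1.2.2.2 (add (¬Y ↔ ¬X)):
                    (¬Y ↔ ¬X): β-rule — branch into ¬Y, ¬X  //  ¬¬Y, ¬¬X.
                      branch 2.1.2.2.2.1 (add ¬Y, ¬X):
                        ○ open, literals {V=1, W=0, X=0, Y=0}.
                      branch 2.1.2.2.2.2 (add ¬¬Y, ¬¬X):
                        × closes — contains both Y and ¬Y.
      branch 2.2 (add ¬¬(Y ∨ W), ((¬X ∧ ¬V) ↔ (X ∨ (¬Y ↔ ¬X)))):
        ¬¬(Y ∨ W): β-rule — branch into Y  //  W.
          branch 2.2.1 (add Y):
            ((¬X ∧ ¬V) ↔ (X ∨ (¬Y ↔ ¬X))): β-rule — branch into (¬X ∧ ¬V), (X ∨ (¬Y ↔ ¬X))  //  ¬(¬X ∧ ¬V), ¬(X ∨ (¬Y ↔ ¬X)).
              branch 2.2.1.1 (add (¬X ∧ ¬V), (X ∨ (¬Y ↔ ¬X))):
                (¬X ∧ ¬V): α-rule — add ¬X, ¬V.
                (X ∨ (¬Y ↔ ¬X)): β-rule — branch into X  //  (¬Y ↔ ¬X).
                  branch 2.2.1.1.1 (add X):
                    × closes — contains both X and ¬X.
                  branch 2.2.1.1.2 (add (¬Y ↔ ¬X)):
                    (¬Y ↔ ¬X): β-rule — branch into ¬Y, ¬X  //  ¬¬Y, ¬¬X.
                      branch 2.2.1.1.2.1 (add ¬Y, ¬X):
                        × closes — contains both Y and ¬Y.
                      branch 2.2.1.1.2.2 (add ¬¬Y, ¬¬X):
                        × closes — contains both X and ¬X.
              branch 2.2.1.2 (add ¬(¬X ∧ ¬V), ¬(X ∨ (¬Y ↔ ¬X))):
                ¬(X ∨ (¬Y ↔ ¬X)): α-rule — add ¬X, ¬(¬Y ↔ ¬X).
                ¬(¬X ∧ ¬V): β-rule — branch into ¬¬X  //  ¬¬V.
                  branch 2.2.1.2.1 (add ¬¬X):
                    × closes — contains both X and ¬X.
                  branch 2.2.1.2.2 (add ¬¬V):
                    ¬(¬Y ↔ ¬X): β-rule — branch into ¬Y, ¬¬X  //  ¬¬Y, ¬X.
                      branch 2.2.1.2.2.1 (add ¬Y, ¬¬X):
                        × closes — contains both Y and ¬Y.
                      branch 2.2.1.2.2.2 (add ¬¬Y, ¬X):
                        ○ open, literals {V=1, X=0, Y=1}.
          branch 2.2.2 (add W):
            ((¬X ∧ ¬V) ↔ (X ∨ (¬Y ↔ ¬X))): β-rule — branch into (¬X ∧ ¬V), (X ∨ (¬Y ↔ ¬X))  //  ¬(¬X ∧ ¬V), ¬(X ∨ (¬Y ↔ ¬X)).
              branch 2.2.2.1 (add (¬X ∧ ¬V), (X ∨ (¬Y ↔ ¬X))):
                (¬X ∧ ¬V): α-rule — add ¬X, ¬V.
                (X ∨ (¬Y ↔ ¬X)): β-rule — branch into X  //  (¬Y ↔ ¬X).
                  branch 2.2.2.1.1 (add X):
                    × closes — contains both X and ¬X.
                  branch 2.2.2.1.2 (add (¬Y ↔ ¬X)):
                    (¬Y ↔ ¬X): β-rule — branch into ¬Y, ¬X  //  ¬¬Y, ¬¬X.
                      branch 2.2.2.1.2.1 (add ¬Y, ¬X):
                        ○ open, literals {V=0, W=1, X=0, Y=0}.
                      branch 2.2.2.1.2.2 (add ¬¬Y, ¬¬X):
                        × closes — contains both X and ¬X.
              branch 2.2.2.2 (add ¬(¬X ∧ ¬V), ¬(X ∨ (¬Y ↔ ¬X))):
                ¬(X ∨ (¬Y ↔ ¬X)): α-rule — add ¬X, ¬(¬Y ↔ ¬X).
                ¬(¬X ∧ ¬V): β-rule — branch into ¬¬X  //  ¬¬V.
                  branch 2.2.2.2.1 (add ¬¬X):
                    × closes — contains both X and ¬X.
                  branch 2.2.2.2.2 (add ¬¬V):
                    ¬(¬Y ↔ ¬X): β-rule — branch into ¬Y, ¬¬X  //  ¬¬Y, ¬X.
                      branch 2.2.2.2.2.1 (add ¬Y, ¬¬X):
                        × closes — contains both X and ¬X.
                      branch 2.2.2.2.2.2 (add ¬¬Y, ¬X):
                        ○ open, literals {V=1, W=1, X=0, Y=1}.
14 branches closed, 9 open.
An open branch gives a countermodel: Y=1 (unmentioned atoms arbitrary); under it the original formula is false.

Not valid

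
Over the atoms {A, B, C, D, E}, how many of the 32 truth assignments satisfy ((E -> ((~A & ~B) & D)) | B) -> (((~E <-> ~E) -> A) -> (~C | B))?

Initial set: {(((E -> ((~A & ~B) & D)) | B) -> (((~E <-> ~E) -> A) -> (~C | B)))}.
(((E -> ((~A & ~B) & D)) | B) -> (((~E <-> ~E) -> A) -> (~C | B))): β-rule — branch into ~((E -> ((~A & ~B) & D)) | B)  //  (((~E <-> ~E) -> A) -> (~C | B)).
  branch 1 (add ~((E -> ((~A & ~B) & D)) | B)):
    ~((E -> ((~A & ~B) & D)) | B): α-rule — add ~(E -> ((~A & ~B) & D)), ~B.
    ~(E -> ((~A & ~B) & D)): α-rule — add E, ~((~A & ~B) & D).
    ~((~A & ~B) & D): β-rule — branch into ~(~A & ~B)  //  ~D.
      branch 1.1 (add ~(~A & ~B)):
        ~(~A & ~B): β-rule — branch into ~~A  //  ~~B.
          branch 1.1.1 (add ~~A):
            ○ open, literals {A=true, B=false, E=true}.
          branch 1.1.2 (add ~~B):
            × closes — contains both B and ~B.
      branch 1.2 (add ~D):
        ○ open, literals {B=false, D=false, E=true}.
  branch 2 (add (((~E <-> ~E) -> A) -> (~C | B))):
    (((~E <-> ~E) -> A) -> (~C | B)): β-rule — branch into ~((~E <-> ~E) -> A)  //  (~C | B).
      branch 2.1 (add ~((~E <-> ~E) -> A)):
        ~((~E <-> ~E) -> A): α-rule — add (~E <-> ~E), ~A.
        (~E <-> ~E): β-rule — branch into ~E, ~E  //  ~~E, ~~E.
          branch 2.1.1 (add ~E, ~E):
            ○ open, literals {A=false, E=false}.
          branch 2.1.2 (add ~~E, ~~E):
            ○ open, literals {A=false, E=true}.
      branch 2.2 (add (~C | B)):
        (~C | B): β-rule — branch into ~C  //  B.
          branch 2.2.1 (add ~C):
            ○ open, literals {C=false}.
          branch 2.2.2 (add B):
            ○ open, literals {B=true}.
1 branch closed, 6 open.
Each open branch fixes some atoms; the unmentioned ones are free. Counting distinct full assignments: branch {A=true, B=false, E=true} (C, D) contributes 4 new; branch {B=false, D=false, E=true} (A, C) contributes 2 new; branch {A=false, E=false} (B, C, D) contributes 8 new; branch {A=false, E=true} (B, C, D) contributes 6 new; branch {C=false} (A, B, D, E) contributes 6 new; branch {B=true} (A, C, D, E) contributes 4 new. Total: 30.

30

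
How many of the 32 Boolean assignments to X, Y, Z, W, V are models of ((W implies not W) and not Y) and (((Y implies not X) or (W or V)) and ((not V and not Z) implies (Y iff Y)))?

8

Initial set: {(((W implies not W) and not Y) and (((Y implies not X) or (W or V)) and ((not V and not Z) implies (Y iff Y))))}.
(((W implies not W) and not Y) and (((Y implies not X) or (W or V)) and ((not V and not Z) implies (Y iff Y)))): α-rule — add ((W implies not W) and not Y), (((Y implies not X) or (W or V)) and ((not V and not Z) implies (Y iff Y))).
((W implies not W) and not Y): α-rule — add (W implies not W), not Y.
(((Y implies not X) or (W or V)) and ((not V and not Z) implies (Y iff Y))): α-rule — add ((Y implies not X) or (W or V)), ((not V and not Z) implies (Y iff Y)).
(W implies not W): β-rule — branch into not W  //  not W.
  branch 1 (add not W):
    ((Y implies not X) or (W or V)): β-rule — branch into (Y implies not X)  //  (W or V).
      branch 1.1 (add (Y implies not X)):
        ((not V and not Z) implies (Y iff Y)): β-rule — branch into not (not V and not Z)  //  (Y iff Y).
          branch 1.1.1 (add not (not V and not Z)):
            (Y implies not X): β-rule — branch into not Y  //  not X.
              branch 1.1.1.1 (add not Y):
                not (not V and not Z): β-rule — branch into not not V  //  not not Z.
                  branch 1.1.1.1.1 (add not not V):
                    ○ open, literals {V=1, W=0, Y=0}.
                  branch 1.1.1.1.2 (add not not Z):
                    ○ open, literals {W=0, Y=0, Z=1}.
              branch 1.1.1.2 (add not X):
                not (not V and not Z): β-rule — branch into not not V  //  not not Z.
                  branch 1.1.1.2.1 (add not not V):
                    ○ open, literals {V=1, W=0, X=0, Y=0}.
                  branch 1.1.1.2.2 (add not not Z):
                    ○ open, literals {W=0, X=0, Y=0, Z=1}.
          branch 1.1.2 (add (Y iff Y)):
            (Y implies not X): β-rule — branch into not Y  //  not X.
              branch 1.1.2.1 (add not Y):
                (Y iff Y): β-rule — branch into Y, Y  //  not Y, not Y.
                  branch 1.1.2.1.1 (add Y, Y):
                    × closes — contains both Y and not Y.
                  branch 1.1.2.1.2 (add not Y, not Y):
                    ○ open, literals {W=0, Y=0}.
              branch 1.1.2.2 (add not X):
                (Y iff Y): β-rule — branch into Y, Y  //  not Y, not Y.
                  branch 1.1.2.2.1 (add Y, Y):
                    × closes — contains both Y and not Y.
                  branch 1.1.2.2.2 (add not Y, not Y):
                    ○ open, literals {W=0, X=0, Y=0}.
      branch 1.2 (add (W or V)):
        ((not V and not Z) implies (Y iff Y)): β-rule — branch into not (not V and not Z)  //  (Y iff Y).
          branch 1.2.1 (add not (not V and not Z)):
            (W or V): β-rule — branch into W  //  V.
              branch 1.2.1.1 (add W):
                × closes — contains both W and not W.
              branch 1.2.1.2 (add V):
                not (not V and not Z): β-rule — branch into not not V  //  not not Z.
                  branch 1.2.1.2.1 (add not not V):
                    ○ open, literals {V=1, W=0, Y=0}.
                  branch 1.2.1.2.2 (add not not Z):
                    ○ open, literals {V=1, W=0, Y=0, Z=1}.
          branch 1.2.2 (add (Y iff Y)):
            (W or V): β-rule — branch into W  //  V.
              branch 1.2.2.1 (add W):
                × closes — contains both W and not W.
              branch 1.2.2.2 (add V):
                (Y iff Y): β-rule — branch into Y, Y  //  not Y, not Y.
                  branch 1.2.2.2.1 (add Y, Y):
                    × closes — contains both Y and not Y.
                  branch 1.2.2.2.2 (add not Y, not Y):
                    ○ open, literals {V=1, W=0, Y=0}.
  branch 2 (add not W):
    ((Y implies not X) or (W or V)): β-rule — branch into (Y implies not X)  //  (W or V).
      branch 2.1 (add (Y implies not X)):
        ((not V and not Z) implies (Y iff Y)): β-rule — branch into not (not V and not Z)  //  (Y iff Y).
          branch 2.1.1 (add not (not V and not Z)):
            (Y implies not X): β-rule — branch into not Y  //  not X.
              branch 2.1.1.1 (add not Y):
                not (not V and not Z): β-rule — branch into not not V  //  not not Z.
                  branch 2.1.1.1.1 (add not not V):
                    ○ open, literals {V=1, W=0, Y=0}.
                  branch 2.1.1.1.2 (add not not Z):
                    ○ open, literals {W=0, Y=0, Z=1}.
              branch 2.1.1.2 (add not X):
                not (not V and not Z): β-rule — branch into not not V  //  not not Z.
                  branch 2.1.1.2.1 (add not not V):
                    ○ open, literals {V=1, W=0, X=0, Y=0}.
                  branch 2.1.1.2.2 (add not not Z):
                    ○ open, literals {W=0, X=0, Y=0, Z=1}.
          branch 2.1.2 (add (Y iff Y)):
            (Y implies not X): β-rule — branch into not Y  //  not X.
              branch 2.1.2.1 (add not Y):
                (Y iff Y): β-rule — branch into Y, Y  //  not Y, not Y.
                  branch 2.1.2.1.1 (add Y, Y):
                    × closes — contains both Y and not Y.
                  branch 2.1.2.1.2 (add not Y, not Y):
                    ○ open, literals {W=0, Y=0}.
              branch 2.1.2.2 (add not X):
                (Y iff Y): β-rule — branch into Y, Y  //  not Y, not Y.
                  branch 2.1.2.2.1 (add Y, Y):
                    × closes — contains both Y and not Y.
                  branch 2.1.2.2.2 (add not Y, not Y):
                    ○ open, literals {W=0, X=0, Y=0}.
      branch 2.2 (add (W or V)):
        ((not V and not Z) implies (Y iff Y)): β-rule — branch into not (not V and not Z)  //  (Y iff Y).
          branch 2.2.1 (add not (not V and not Z)):
            (W or V): β-rule — branch into W  //  V.
              branch 2.2.1.1 (add W):
                × closes — contains both W and not W.
              branch 2.2.1.2 (add V):
                not (not V and not Z): β-rule — branch into not not V  //  not not Z.
                  branch 2.2.1.2.1 (add not not V):
                    ○ open, literals {V=1, W=0, Y=0}.
                  branch 2.2.1.2.2 (add not not Z):
                    ○ open, literals {V=1, W=0, Y=0, Z=1}.
          branch 2.2.2 (add (Y iff Y)):
            (W or V): β-rule — branch into W  //  V.
              branch 2.2.2.1 (add W):
                × closes — contains both W and not W.
              branch 2.2.2.2 (add V):
                (Y iff Y): β-rule — branch into Y, Y  //  not Y, not Y.
                  branch 2.2.2.2.1 (add Y, Y):
                    × closes — contains both Y and not Y.
                  branch 2.2.2.2.2 (add not Y, not Y):
                    ○ open, literals {V=1, W=0, Y=0}.
10 branches closed, 18 open.
Each open branch fixes some atoms; the unmentioned ones are free. Counting distinct full assignments: branch {V=1, W=0, Y=0} (X, Z) contributes 4 new; branch {W=0, Y=0, Z=1} (X, V) contributes 2 new; branch {V=1, W=0, X=0, Y=0} (Z) contributes 0 new; branch {W=0, X=0, Y=0, Z=1} (V) contributes 0 new; branch {W=0, Y=0} (X, Z, V) contributes 2 new; branch {W=0, X=0, Y=0} (Z, V) contributes 0 new; branch {V=1, W=0, Y=0} (X, Z) contributes 0 new; branch {V=1, W=0, Y=0, Z=1} (X) contributes 0 new; branch {V=1, W=0, Y=0} (X, Z) contributes 0 new; branch {V=1, W=0, Y=0} (X, Z) contributes 0 new; branch {W=0, Y=0, Z=1} (X, V) contributes 0 new; branch {V=1, W=0, X=0, Y=0} (Z) contributes 0 new; branch {W=0, X=0, Y=0, Z=1} (V) contributes 0 new; branch {W=0, Y=0} (X, Z, V) contributes 0 new; branch {W=0, X=0, Y=0} (Z, V) contributes 0 new; branch {V=1, W=0, Y=0} (X, Z) contributes 0 new; branch {V=1, W=0, Y=0, Z=1} (X) contributes 0 new; branch {V=1, W=0, Y=0} (X, Z) contributes 0 new. Total: 8.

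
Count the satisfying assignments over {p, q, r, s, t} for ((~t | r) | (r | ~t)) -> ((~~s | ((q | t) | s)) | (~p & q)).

28

Initial set: {(((~t | r) | (r | ~t)) -> ((~~s | ((q | t) | s)) | (~p & q)))}.
(((~t | r) | (r | ~t)) -> ((~~s | ((q | t) | s)) | (~p & q))): β-rule — branch into ~((~t | r) | (r | ~t))  //  ((~~s | ((q | t) | s)) | (~p & q)).
  branch 1 (add ~((~t | r) | (r | ~t))):
    ~((~t | r) | (r | ~t)): α-rule — add ~(~t | r), ~(r | ~t).
    ~(~t | r): α-rule — add ~~t, ~r.
    ~(r | ~t): α-rule — add ~r, ~~t.
    ○ open, literals {r=0, t=1}.
  branch 2 (add ((~~s | ((q | t) | s)) | (~p & q))):
    ((~~s | ((q | t) | s)) | (~p & q)): β-rule — branch into (~~s | ((q | t) | s))  //  (~p & q).
      branch 2.1 (add (~~s | ((q | t) | s))):
        (~~s | ((q | t) | s)): β-rule — branch into ~~s  //  ((q | t) | s).
          branch 2.1.1 (add ~~s):
            ~~s: drop double negation, giving s.
            ○ open, literals {s=1}.
          branch 2.1.2 (add ((q | t) | s)):
            ((q | t) | s): β-rule — branch into (q | t)  //  s.
              branch 2.1.2.1 (add (q | t)):
                (q | t): β-rule — branch into q  //  t.
                  branch 2.1.2.1.1 (add q):
                    ○ open, literals {q=1}.
                  branch 2.1.2.1.2 (add t):
                    ○ open, literals {t=1}.
              branch 2.1.2.2 (add s):
                ○ open, literals {s=1}.
      branch 2.2 (add (~p & q)):
        (~p & q): α-rule — add ~p, q.
        ○ open, literals {p=0, q=1}.
0 branches closed, 6 open.
Each open branch fixes some atoms; the unmentioned ones are free. Counting distinct full assignments: branch {r=0, t=1} (p, q, s) contributes 8 new; branch {s=1} (p, q, r, t) contributes 12 new; branch {q=1} (p, r, s, t) contributes 6 new; branch {t=1} (p, q, r, s) contributes 2 new; branch {s=1} (p, q, r, t) contributes 0 new; branch {p=0, q=1} (r, s, t) contributes 0 new. Total: 28.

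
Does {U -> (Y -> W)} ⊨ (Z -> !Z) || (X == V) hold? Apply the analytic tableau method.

No

Initial set: {(U -> (Y -> W)); !((Z -> !Z) || (X == V))}.
!((Z -> !Z) || (X == V)): α-rule — add !(Z -> !Z), !(X == V).
!(Z -> !Z): α-rule — add Z, !!Z.
(U -> (Y -> W)): β-rule — branch into !U  //  (Y -> W).
  branch 1 (add !U):
    !(X == V): β-rule — branch into X, !V  //  !X, V.
      branch 1.1 (add X, !V):
        ○ open, literals {U=0, V=0, X=1, Z=1}.
      branch 1.2 (add !X, V):
        ○ open, literals {U=0, V=1, X=0, Z=1}.
  branch 2 (add (Y -> W)):
    !(X == V): β-rule — branch into X, !V  //  !X, V.
      branch 2.1 (add X, !V):
        (Y -> W): β-rule — branch into !Y  //  W.
          branch 2.1.1 (add !Y):
            ○ open, literals {V=0, X=1, Y=0, Z=1}.
          branch 2.1.2 (add W):
            ○ open, literals {V=0, W=1, X=1, Z=1}.
      branch 2.2 (add !X, V):
        (Y -> W): β-rule — branch into !Y  //  W.
          branch 2.2.1 (add !Y):
            ○ open, literals {V=1, X=0, Y=0, Z=1}.
          branch 2.2.2 (add W):
            ○ open, literals {V=1, W=1, X=0, Z=1}.
0 branches closed, 6 open.
An open branch gives a countermodel: U=0, V=0, X=1, Z=1 (unmentioned atoms arbitrary); the premises hold there but the conclusion fails.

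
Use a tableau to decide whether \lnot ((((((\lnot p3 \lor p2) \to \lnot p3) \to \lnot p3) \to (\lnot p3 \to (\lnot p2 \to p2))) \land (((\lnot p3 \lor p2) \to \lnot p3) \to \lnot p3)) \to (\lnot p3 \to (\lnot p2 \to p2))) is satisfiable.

Unsatisfiable

Initial set: {T \lnot ((((((\lnot p3 \lor p2) \to \lnot p3) \to \lnot p3) \to (\lnot p3 \to (\lnot p2 \to p2))) \land (((\lnot p3 \lor p2) \to \lnot p3) \to \lnot p3)) \to (\lnot p3 \to (\lnot p2 \to p2)))}.
T \lnot ((((((\lnot p3 \lor p2) \to \lnot p3) \to \lnot p3) \to (\lnot p3 \to (\lnot p2 \to p2))) \land (((\lnot p3 \lor p2) \to \lnot p3) \to \lnot p3)) \to (\lnot p3 \to (\lnot p2 \to p2))): α-rule — add T (((((\lnot p3 \lor p2) \to \lnot p3) \to \lnot p3) \to (\lnot p3 \to (\lnot p2 \to p2))) \land (((\lnot p3 \lor p2) \to \lnot p3) \to \lnot p3)), F (\lnot p3 \to (\lnot p2 \to p2)).
T (((((\lnot p3 \lor p2) \to \lnot p3) \to \lnot p3) \to (\lnot p3 \to (\lnot p2 \to p2))) \land (((\lnot p3 \lor p2) \to \lnot p3) \to \lnot p3)): α-rule — add T ((((\lnot p3 \lor p2) \to \lnot p3) \to \lnot p3) \to (\lnot p3 \to (\lnot p2 \to p2))), T (((\lnot p3 \lor p2) \to \lnot p3) \to \lnot p3).
F (\lnot p3 \to (\lnot p2 \to p2)): α-rule — add T \lnot p3, F (\lnot p2 \to p2).
F (\lnot p2 \to p2): α-rule — add T \lnot p2, F p2.
T ((((\lnot p3 \lor p2) \to \lnot p3) \to \lnot p3) \to (\lnot p3 \to (\lnot p2 \to p2))): β-rule — branch into F (((\lnot p3 \lor p2) \to \lnot p3) \to \lnot p3)  //  T (\lnot p3 \to (\lnot p2 \to p2)).
  branch 1 (add F (((\lnot p3 \lor p2) \to \lnot p3) \to \lnot p3)):
    F (((\lnot p3 \lor p2) \to \lnot p3) \to \lnot p3): α-rule — add T ((\lnot p3 \lor p2) \to \lnot p3), F \lnot p3.
    × closes — contains both p3 and \lnot p3.
  branch 2 (add T (\lnot p3 \to (\lnot p2 \to p2))):
    T (((\lnot p3 \lor p2) \to \lnot p3) \to \lnot p3): β-rule — branch into F ((\lnot p3 \lor p2) \to \lnot p3)  //  T \lnot p3.
      branch 2.1 (add F ((\lnot p3 \lor p2) \to \lnot p3)):
        F ((\lnot p3 \lor p2) \to \lnot p3): α-rule — add T (\lnot p3 \lor p2), F \lnot p3.
        × closes — contains both p3 and \lnot p3.
      branch 2.2 (add T \lnot p3):
        T (\lnot p3 \to (\lnot p2 \to p2)): β-rule — branch into F \lnot p3  //  T (\lnot p2 \to p2).
          branch 2.2.1 (add F \lnot p3):
            × closes — contains both p3 and \lnot p3.
          branch 2.2.2 (add T (\lnot p2 \to p2)):
            T (\lnot p2 \to p2): β-rule — branch into F \lnot p2  //  T p2.
              branch 2.2.2.1 (add F \lnot p2):
                × closes — contains both p2 and \lnot p2.
              branch 2.2.2.2 (add T p2):
                × closes — contains both p2 and \lnot p2.
All 5 branches close.
Every branch closed; the formula is unsatisfiable.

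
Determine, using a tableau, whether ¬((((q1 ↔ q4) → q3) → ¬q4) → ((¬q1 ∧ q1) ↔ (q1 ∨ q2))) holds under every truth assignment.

Assume the negation and expand:
Initial set: {¬¬((((q1 ↔ q4) → q3) → ¬q4) → ((¬q1 ∧ q1) ↔ (q1 ∨ q2)))}.
¬¬((((q1 ↔ q4) → q3) → ¬q4) → ((¬q1 ∧ q1) ↔ (q1 ∨ q2))): β-rule — branch into ¬(((q1 ↔ q4) → q3) → ¬q4)  //  ((¬q1 ∧ q1) ↔ (q1 ∨ q2)).
  branch 1 (add ¬(((q1 ↔ q4) → q3) → ¬q4)):
    ¬(((q1 ↔ q4) → q3) → ¬q4): α-rule — add ((q1 ↔ q4) → q3), ¬¬q4.
    ((q1 ↔ q4) → q3): β-rule — branch into ¬(q1 ↔ q4)  //  q3.
      branch 1.1 (add ¬(q1 ↔ q4)):
        ¬(q1 ↔ q4): β-rule — branch into q1, ¬q4  //  ¬q1, q4.
          branch 1.1.1 (add q1, ¬q4):
            × closes — contains both q4 and ¬q4.
          branch 1.1.2 (add ¬q1, q4):
            ○ open, literals {q1=0, q4=1}.
      branch 1.2 (add q3):
        ○ open, literals {q3=1, q4=1}.
  branch 2 (add ((¬q1 ∧ q1) ↔ (q1 ∨ q2))):
    ((¬q1 ∧ q1) ↔ (q1 ∨ q2)): β-rule — branch into (¬q1 ∧ q1), (q1 ∨ q2)  //  ¬(¬q1 ∧ q1), ¬(q1 ∨ q2).
      branch 2.1 (add (¬q1 ∧ q1), (q1 ∨ q2)):
        (¬q1 ∧ q1): α-rule — add ¬q1, q1.
        × closes — contains both q1 and ¬q1.
      branch 2.2 (add ¬(¬q1 ∧ q1), ¬(q1 ∨ q2)):
        ¬(q1 ∨ q2): α-rule — add ¬q1, ¬q2.
        ¬(¬q1 ∧ q1): β-rule — branch into ¬¬q1  //  ¬q1.
          branch 2.2.1 (add ¬¬q1):
            × closes — contains both q1 and ¬q1.
          branch 2.2.2 (add ¬q1):
            ○ open, literals {q1=0, q2=0}.
3 branches closed, 3 open.
An open branch gives a countermodel: q1=0, q4=1 (unmentioned atoms arbitrary); under it the original formula is false.

Not valid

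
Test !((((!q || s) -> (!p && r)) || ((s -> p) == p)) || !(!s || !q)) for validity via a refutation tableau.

Assume the negation and expand:
Initial set: {!!((((!q || s) -> (!p && r)) || ((s -> p) == p)) || !(!s || !q))}.
!!((((!q || s) -> (!p && r)) || ((s -> p) == p)) || !(!s || !q)): β-rule — branch into (((!q || s) -> (!p && r)) || ((s -> p) == p))  //  !(!s || !q).
  branch 1 (add (((!q || s) -> (!p && r)) || ((s -> p) == p))):
    (((!q || s) -> (!p && r)) || ((s -> p) == p)): β-rule — branch into ((!q || s) -> (!p && r))  //  ((s -> p) == p).
      branch 1.1 (add ((!q || s) -> (!p && r))):
        ((!q || s) -> (!p && r)): β-rule — branch into !(!q || s)  //  (!p && r).
          branch 1.1.1 (add !(!q || s)):
            !(!q || s): α-rule — add !!q, !s.
            ○ open, literals {q=1, s=0}.
          branch 1.1.2 (add (!p && r)):
            (!p && r): α-rule — add !p, r.
            ○ open, literals {p=0, r=1}.
      branch 1.2 (add ((s -> p) == p)):
        ((s -> p) == p): β-rule — branch into (s -> p), p  //  !(s -> p), !p.
          branch 1.2.1 (add (s -> p), p):
            (s -> p): β-rule — branch into !s  //  p.
              branch 1.2.1.1 (add !s):
                ○ open, literals {p=1, s=0}.
              branch 1.2.1.2 (add p):
                ○ open, literals {p=1}.
          branch 1.2.2 (add !(s -> p), !p):
            !(s -> p): α-rule — add s, !p.
            ○ open, literals {p=0, s=1}.
  branch 2 (add !(!s || !q)):
    !(!s || !q): α-rule — add !!s, !!q.
    ○ open, literals {q=1, s=1}.
0 branches closed, 6 open.
An open branch gives a countermodel: q=1, s=0 (unmentioned atoms arbitrary); under it the original formula is false.

Not valid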